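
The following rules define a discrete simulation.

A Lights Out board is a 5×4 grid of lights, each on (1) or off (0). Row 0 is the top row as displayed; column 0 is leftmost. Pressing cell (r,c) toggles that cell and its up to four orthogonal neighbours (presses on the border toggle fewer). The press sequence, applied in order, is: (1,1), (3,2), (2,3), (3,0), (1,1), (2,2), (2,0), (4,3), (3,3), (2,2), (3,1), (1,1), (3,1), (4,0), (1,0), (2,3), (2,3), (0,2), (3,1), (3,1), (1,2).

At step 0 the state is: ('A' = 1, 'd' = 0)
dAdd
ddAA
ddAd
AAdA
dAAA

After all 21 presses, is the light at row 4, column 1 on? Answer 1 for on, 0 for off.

0) dAdd
ddAA
ddAd
AAdA
dAAA
1) dddd
AAdA
dAAd
AAdA
dAAA
2) dddd
AAdA
dAdd
AdAd
dAdA
3) dddd
AAdd
dAAA
AdAA
dAdA
4) dddd
AAdd
AAAA
dAAA
AAdA
5) dAdd
ddAd
AdAA
dAAA
AAdA
6) dAdd
dddd
AAdd
dAdA
AAdA
7) dAdd
Addd
dddd
AAdA
AAdA
8) dAdd
Addd
dddd
AAdd
AAAd
9) dAdd
Addd
dddA
AAAA
AAAA
10) dAdd
AdAd
dAAd
AAdA
AAAA
11) dAdd
AdAd
ddAd
ddAA
AdAA
12) dddd
dAdd
dAAd
ddAA
AdAA
13) dddd
dAdd
ddAd
AAdA
AAAA
14) dddd
dAdd
ddAd
dAdA
ddAA
15) Addd
Addd
AdAd
dAdA
ddAA
16) Addd
AddA
AddA
dAdd
ddAA
17) Addd
Addd
AdAd
dAdA
ddAA
18) AAAA
AdAd
AdAd
dAdA
ddAA
19) AAAA
AdAd
AAAd
AdAA
dAAA
20) AAAA
AdAd
AdAd
dAdA
ddAA
21) AAdA
AAdA
Addd
dAdA
ddAA

0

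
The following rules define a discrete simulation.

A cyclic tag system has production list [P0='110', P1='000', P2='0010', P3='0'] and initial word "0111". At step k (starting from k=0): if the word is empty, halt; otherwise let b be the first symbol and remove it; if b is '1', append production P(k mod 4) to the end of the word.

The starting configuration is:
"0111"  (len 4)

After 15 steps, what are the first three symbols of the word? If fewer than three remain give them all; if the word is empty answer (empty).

0) "0111"  (len 4)
1) "111"  (len 3)
2) "11000"  (len 5)
3) "10000010"  (len 8)
4) "00000100"  (len 8)
5) "0000100"  (len 7)
6) "000100"  (len 6)
7) "00100"  (len 5)
8) "0100"  (len 4)
9) "100"  (len 3)
10) "00000"  (len 5)
11) "0000"  (len 4)
12) "000"  (len 3)
13) "00"  (len 2)
14) "0"  (len 1)
15) (halted — word empty)

(empty)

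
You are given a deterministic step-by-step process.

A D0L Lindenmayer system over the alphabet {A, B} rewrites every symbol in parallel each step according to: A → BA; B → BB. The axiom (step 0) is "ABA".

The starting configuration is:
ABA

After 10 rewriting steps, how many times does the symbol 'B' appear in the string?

3070

t=0: ABA
t=1: BABBBA
t=2: BBBABBBBBBBA
t=3: BBBBBBBABBBBBBBBBBBBBBBA
t=4: BBBBBBBBBBBBBBBABBBBBBBBBBBBBBBBBBBBBBBBBBBBBBBA
t=5: BBBBBBBBBBBBBBBBBBBBBBBBBBBBBBBABBBBBBBBBBBBBBBBBBBBBBBBBBBBBBBBBBBBBBBBBBBBBBBBBBBBBBBBBBBBBBBA
t=6: BBBBBBBBBBBBBBBBBBBBBBBBBBBBBBBBBBBBBBBBBBBBBBBBBBBBBBBBBB…BBBBBBBBBBBBBBBBBBBBBBBBBBBBBBBBBBBBBBBBBBBBBBBBBBBBBBBBBA  (len 192)
t=7: BBBBBBBBBBBBBBBBBBBBBBBBBBBBBBBBBBBBBBBBBBBBBBBBBBBBBBBBBB…BBBBBBBBBBBBBBBBBBBBBBBBBBBBBBBBBBBBBBBBBBBBBBBBBBBBBBBBBA  (len 384)
t=8: BBBBBBBBBBBBBBBBBBBBBBBBBBBBBBBBBBBBBBBBBBBBBBBBBBBBBBBBBB…BBBBBBBBBBBBBBBBBBBBBBBBBBBBBBBBBBBBBBBBBBBBBBBBBBBBBBBBBA  (len 768)
t=9: BBBBBBBBBBBBBBBBBBBBBBBBBBBBBBBBBBBBBBBBBBBBBBBBBBBBBBBBBB…BBBBBBBBBBBBBBBBBBBBBBBBBBBBBBBBBBBBBBBBBBBBBBBBBBBBBBBBBA  (len 1536)
t=10: BBBBBBBBBBBBBBBBBBBBBBBBBBBBBBBBBBBBBBBBBBBBBBBBBBBBBBBBBB…BBBBBBBBBBBBBBBBBBBBBBBBBBBBBBBBBBBBBBBBBBBBBBBBBBBBBBBBBA  (len 3072)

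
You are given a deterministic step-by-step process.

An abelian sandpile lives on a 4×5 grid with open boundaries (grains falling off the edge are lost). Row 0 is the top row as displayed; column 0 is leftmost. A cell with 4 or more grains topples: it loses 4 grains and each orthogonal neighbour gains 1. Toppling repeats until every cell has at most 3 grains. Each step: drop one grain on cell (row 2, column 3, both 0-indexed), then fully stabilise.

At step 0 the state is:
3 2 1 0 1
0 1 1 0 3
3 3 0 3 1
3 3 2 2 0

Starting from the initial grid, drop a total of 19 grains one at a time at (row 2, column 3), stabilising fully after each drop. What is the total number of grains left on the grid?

39

k=0  3 2 1 0 1
0 1 1 0 3
3 3 0 3 1
3 3 2 2 0
k=1  3 2 1 0 1
0 1 1 1 3
3 3 1 0 2
3 3 2 3 0
k=2  3 2 1 0 1
0 1 1 1 3
3 3 1 1 2
3 3 2 3 0
k=3  3 2 1 0 1
0 1 1 1 3
3 3 1 2 2
3 3 2 3 0
k=4  3 2 1 0 1
0 1 1 1 3
3 3 1 3 2
3 3 2 3 0
k=5  3 2 1 0 1
0 1 1 2 3
3 3 2 1 3
3 3 3 0 1
k=6  3 2 1 0 1
0 1 1 2 3
3 3 2 2 3
3 3 3 0 1
k=7  3 2 1 0 1
0 1 1 2 3
3 3 2 3 3
3 3 3 0 1
k=8  3 2 1 1 2
0 1 2 0 1
3 3 3 2 1
3 3 3 1 2
k=9  3 2 1 1 2
0 1 2 0 1
3 3 3 3 1
3 3 3 1 2
k=10  3 2 1 1 2
1 2 3 1 1
1 2 2 1 2
1 2 1 3 2
k=11  3 2 1 1 2
1 2 3 1 1
1 2 2 2 2
1 2 1 3 2
k=12  3 2 1 1 2
1 2 3 1 1
1 2 2 3 2
1 2 1 3 2
k=13  3 2 1 1 2
1 2 3 2 1
1 2 3 1 3
1 2 2 0 3
k=14  3 2 1 1 2
1 2 3 2 1
1 2 3 2 3
1 2 2 0 3
k=15  3 2 1 1 2
1 2 3 2 1
1 2 3 3 3
1 2 2 0 3
k=16  3 2 2 2 2
1 3 1 0 3
1 3 1 3 1
1 2 3 2 0
k=17  3 2 2 2 2
1 3 1 1 3
1 3 2 0 2
1 2 3 3 0
k=18  3 2 2 2 2
1 3 1 1 3
1 3 2 1 2
1 2 3 3 0
k=19  3 2 2 2 2
1 3 1 1 3
1 3 2 2 2
1 2 3 3 0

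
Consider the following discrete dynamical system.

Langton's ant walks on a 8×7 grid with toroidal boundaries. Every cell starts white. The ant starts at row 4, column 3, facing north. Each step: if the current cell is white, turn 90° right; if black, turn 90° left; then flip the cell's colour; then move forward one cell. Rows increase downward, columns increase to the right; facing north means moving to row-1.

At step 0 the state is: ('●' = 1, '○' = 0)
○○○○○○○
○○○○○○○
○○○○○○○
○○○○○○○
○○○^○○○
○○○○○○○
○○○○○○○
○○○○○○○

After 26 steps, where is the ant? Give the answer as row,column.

7,2

gen 0: ○○○○○○○
○○○○○○○
○○○○○○○
○○○○○○○
○○○^○○○
○○○○○○○
○○○○○○○
○○○○○○○
gen 1: ○○○○○○○
○○○○○○○
○○○○○○○
○○○○○○○
○○○●>○○
○○○○○○○
○○○○○○○
○○○○○○○
gen 2: ○○○○○○○
○○○○○○○
○○○○○○○
○○○○○○○
○○○●●○○
○○○○v○○
○○○○○○○
○○○○○○○
gen 3: ○○○○○○○
○○○○○○○
○○○○○○○
○○○○○○○
○○○●●○○
○○○<●○○
○○○○○○○
○○○○○○○
gen 4: ○○○○○○○
○○○○○○○
○○○○○○○
○○○○○○○
○○○^●○○
○○○●●○○
○○○○○○○
○○○○○○○
gen 5: ○○○○○○○
○○○○○○○
○○○○○○○
○○○○○○○
○○<○●○○
○○○●●○○
○○○○○○○
○○○○○○○
gen 6: ○○○○○○○
○○○○○○○
○○○○○○○
○○^○○○○
○○●○●○○
○○○●●○○
○○○○○○○
○○○○○○○
gen 7: ○○○○○○○
○○○○○○○
○○○○○○○
○○●>○○○
○○●○●○○
○○○●●○○
○○○○○○○
○○○○○○○
gen 8: ○○○○○○○
○○○○○○○
○○○○○○○
○○●●○○○
○○●v●○○
○○○●●○○
○○○○○○○
○○○○○○○
gen 9: ○○○○○○○
○○○○○○○
○○○○○○○
○○●●○○○
○○<●●○○
○○○●●○○
○○○○○○○
○○○○○○○
gen 10: ○○○○○○○
○○○○○○○
○○○○○○○
○○●●○○○
○○○●●○○
○○v●●○○
○○○○○○○
○○○○○○○
gen 11: ○○○○○○○
○○○○○○○
○○○○○○○
○○●●○○○
○○○●●○○
○<●●●○○
○○○○○○○
○○○○○○○
gen 12: ○○○○○○○
○○○○○○○
○○○○○○○
○○●●○○○
○^○●●○○
○●●●●○○
○○○○○○○
○○○○○○○
gen 13: ○○○○○○○
○○○○○○○
○○○○○○○
○○●●○○○
○●>●●○○
○●●●●○○
○○○○○○○
○○○○○○○
gen 14: ○○○○○○○
○○○○○○○
○○○○○○○
○○●●○○○
○●●●●○○
○●v●●○○
○○○○○○○
○○○○○○○
gen 15: ○○○○○○○
○○○○○○○
○○○○○○○
○○●●○○○
○●●●●○○
○●○>●○○
○○○○○○○
○○○○○○○
gen 16: ○○○○○○○
○○○○○○○
○○○○○○○
○○●●○○○
○●●^●○○
○●○○●○○
○○○○○○○
○○○○○○○
gen 17: ○○○○○○○
○○○○○○○
○○○○○○○
○○●●○○○
○●<○●○○
○●○○●○○
○○○○○○○
○○○○○○○
gen 18: ○○○○○○○
○○○○○○○
○○○○○○○
○○●●○○○
○●○○●○○
○●v○●○○
○○○○○○○
○○○○○○○
gen 19: ○○○○○○○
○○○○○○○
○○○○○○○
○○●●○○○
○●○○●○○
○<●○●○○
○○○○○○○
○○○○○○○
gen 20: ○○○○○○○
○○○○○○○
○○○○○○○
○○●●○○○
○●○○●○○
○○●○●○○
○v○○○○○
○○○○○○○
gen 21: ○○○○○○○
○○○○○○○
○○○○○○○
○○●●○○○
○●○○●○○
○○●○●○○
<●○○○○○
○○○○○○○
gen 22: ○○○○○○○
○○○○○○○
○○○○○○○
○○●●○○○
○●○○●○○
^○●○●○○
●●○○○○○
○○○○○○○
gen 23: ○○○○○○○
○○○○○○○
○○○○○○○
○○●●○○○
○●○○●○○
●>●○●○○
●●○○○○○
○○○○○○○
gen 24: ○○○○○○○
○○○○○○○
○○○○○○○
○○●●○○○
○●○○●○○
●●●○●○○
●v○○○○○
○○○○○○○
gen 25: ○○○○○○○
○○○○○○○
○○○○○○○
○○●●○○○
○●○○●○○
●●●○●○○
●○>○○○○
○○○○○○○
gen 26: ○○○○○○○
○○○○○○○
○○○○○○○
○○●●○○○
○●○○●○○
●●●○●○○
●○●○○○○
○○v○○○○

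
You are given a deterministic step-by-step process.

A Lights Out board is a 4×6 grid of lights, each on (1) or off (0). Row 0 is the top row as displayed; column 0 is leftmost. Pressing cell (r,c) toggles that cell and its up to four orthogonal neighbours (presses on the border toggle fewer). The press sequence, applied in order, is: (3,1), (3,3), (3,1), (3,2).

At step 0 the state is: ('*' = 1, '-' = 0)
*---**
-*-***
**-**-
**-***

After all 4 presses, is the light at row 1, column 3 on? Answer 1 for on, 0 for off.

1

k=0  *---**
-*-***
**-**-
**-***
k=1  *---**
-*-***
*--**-
--****
k=2  *---**
-*-***
*---*-
-----*
k=3  *---**
-*-***
**--*-
***--*
k=4  *---**
-*-***
***-*-
*--*-*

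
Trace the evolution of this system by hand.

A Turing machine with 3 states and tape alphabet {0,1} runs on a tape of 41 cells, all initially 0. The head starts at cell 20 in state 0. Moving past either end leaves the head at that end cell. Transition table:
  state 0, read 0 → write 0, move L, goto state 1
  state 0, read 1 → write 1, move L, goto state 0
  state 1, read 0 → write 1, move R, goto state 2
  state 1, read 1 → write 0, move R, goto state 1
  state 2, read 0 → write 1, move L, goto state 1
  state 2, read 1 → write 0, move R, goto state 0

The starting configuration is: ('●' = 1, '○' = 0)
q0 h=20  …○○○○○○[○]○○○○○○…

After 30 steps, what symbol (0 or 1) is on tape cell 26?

t=0: q0 h=20  …○○○○○○[○]○○○○○○…
t=1: q1 h=19  …○○○○○○[○]○○○○○○…
t=2: q2 h=20  …○○○○○●[○]○○○○○○…
t=3: q1 h=19  …○○○○○○[●]●○○○○○…
t=4: q1 h=20  …○○○○○○[●]○○○○○○…
t=5: q1 h=21  …○○○○○○[○]○○○○○○…
t=6: q2 h=22  …○○○○○●[○]○○○○○○…
t=7: q1 h=21  …○○○○○○[●]●○○○○○…
t=8: q1 h=22  …○○○○○○[●]○○○○○○…
t=9: q1 h=23  …○○○○○○[○]○○○○○○…
t=10: q2 h=24  …○○○○○●[○]○○○○○○…
t=11: q1 h=23  …○○○○○○[●]●○○○○○…
t=12: q1 h=24  …○○○○○○[●]○○○○○○…
t=13: q1 h=25  …○○○○○○[○]○○○○○○…
t=14: q2 h=26  …○○○○○●[○]○○○○○○…
t=15: q1 h=25  …○○○○○○[●]●○○○○○…
t=16: q1 h=26  …○○○○○○[●]○○○○○○…
t=17: q1 h=27  …○○○○○○[○]○○○○○○…
t=18: q2 h=28  …○○○○○●[○]○○○○○○…
t=19: q1 h=27  …○○○○○○[●]●○○○○○…
t=20: q1 h=28  …○○○○○○[●]○○○○○○…
t=21: q1 h=29  …○○○○○○[○]○○○○○○…
t=22: q2 h=30  …○○○○○●[○]○○○○○○…
t=23: q1 h=29  …○○○○○○[●]●○○○○○…
t=24: q1 h=30  …○○○○○○[●]○○○○○○…
t=25: q1 h=31  …○○○○○○[○]○○○○○○…
t=26: q2 h=32  …○○○○○●[○]○○○○○○…
t=27: q1 h=31  …○○○○○○[●]●○○○○○…
t=28: q1 h=32  …○○○○○○[●]○○○○○○…
t=29: q1 h=33  …○○○○○○[○]○○○○○○…
t=30: q2 h=34  …○○○○○●[○]○○○○○○|

0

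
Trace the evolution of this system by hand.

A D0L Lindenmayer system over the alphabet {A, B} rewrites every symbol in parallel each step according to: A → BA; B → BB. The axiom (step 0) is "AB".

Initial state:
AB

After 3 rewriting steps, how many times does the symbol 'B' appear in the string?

15

step 0: AB
step 1: BABB
step 2: BBBABBBB
step 3: BBBBBBBABBBBBBBB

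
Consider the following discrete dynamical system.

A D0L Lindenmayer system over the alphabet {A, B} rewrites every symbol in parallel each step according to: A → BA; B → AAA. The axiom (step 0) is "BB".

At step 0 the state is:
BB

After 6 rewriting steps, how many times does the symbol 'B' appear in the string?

gen 0: BB
gen 1: AAAAAA
gen 2: BABABABABABA
gen 3: AAABAAAABAAAABAAAABAAAABAAAABA
gen 4: BABABAAAABABABABAAAABABABABAAAABABABABAAAABABABABAAAABABABABAAAABA
gen 5: AAABAAAABAAAABABABABAAAABAAAABAAAABAAAABABABABAAAABAAAABAA…AAAABAAAABAAAABAAAABABABABAAAABAAAABAAAABAAAABABABABAAAABA  (len 156)
gen 6: BABABAAAABABABABAAAABABABABAAAABAAAABAAAABAAAABABABABAAAAB…ABABAAAABABABABAAAABABABABAAAABAAAABAAAABAAAABABABABAAAABA  (len 354)

114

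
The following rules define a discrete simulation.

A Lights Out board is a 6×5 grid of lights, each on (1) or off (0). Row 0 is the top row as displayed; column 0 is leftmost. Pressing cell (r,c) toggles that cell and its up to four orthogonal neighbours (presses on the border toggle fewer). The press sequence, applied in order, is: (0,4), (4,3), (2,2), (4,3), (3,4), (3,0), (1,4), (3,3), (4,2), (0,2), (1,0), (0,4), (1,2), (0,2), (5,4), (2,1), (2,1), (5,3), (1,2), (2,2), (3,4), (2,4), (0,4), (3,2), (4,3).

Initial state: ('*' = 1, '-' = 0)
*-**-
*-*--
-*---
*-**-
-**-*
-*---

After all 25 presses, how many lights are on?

k=0  *-**-
*-*--
-*---
*-**-
-**-*
-*---
k=1  *-*-*
*-*-*
-*---
*-**-
-**-*
-*---
k=2  *-*-*
*-*-*
-*---
*-*--
-*-*-
-*-*-
k=3  *-*-*
*---*
--**-
*----
-*-*-
-*-*-
k=4  *-*-*
*---*
--**-
*--*-
-**-*
-*---
k=5  *-*-*
*---*
--***
*---*
-**--
-*---
k=6  *-*-*
*---*
*-***
-*--*
***--
-*---
k=7  *-*--
*--*-
*-**-
-*--*
***--
-*---
k=8  *-*--
*--*-
*-*--
-***-
****-
-*---
k=9  *-*--
*--*-
*-*--
-*-*-
*----
-**--
k=10  **-*-
*-**-
*-*--
-*-*-
*----
-**--
k=11  -*-*-
-***-
--*--
-*-*-
*----
-**--
k=12  -*--*
-****
--*--
-*-*-
*----
-**--
k=13  -**-*
----*
-----
-*-*-
*----
-**--
k=14  ---**
--*-*
-----
-*-*-
*----
-**--
k=15  ---**
--*-*
-----
-*-*-
*---*
-****
k=16  ---**
-**-*
***--
---*-
*---*
-****
k=17  ---**
--*-*
-----
-*-*-
*---*
-****
k=18  ---**
--*-*
-----
-*-*-
*--**
-*---
k=19  --***
-*-**
--*--
-*-*-
*--**
-*---
k=20  --***
-****
-*-*-
-***-
*--**
-*---
k=21  --***
-****
-*-**
-**-*
*--*-
-*---
k=22  --***
-***-
-*---
-**--
*--*-
-*---
k=23  --*--
-****
-*---
-**--
*--*-
-*---
k=24  --*--
-****
-**--
---*-
*-**-
-*---
k=25  --*--
-****
-**--
-----
*---*
-*-*-

11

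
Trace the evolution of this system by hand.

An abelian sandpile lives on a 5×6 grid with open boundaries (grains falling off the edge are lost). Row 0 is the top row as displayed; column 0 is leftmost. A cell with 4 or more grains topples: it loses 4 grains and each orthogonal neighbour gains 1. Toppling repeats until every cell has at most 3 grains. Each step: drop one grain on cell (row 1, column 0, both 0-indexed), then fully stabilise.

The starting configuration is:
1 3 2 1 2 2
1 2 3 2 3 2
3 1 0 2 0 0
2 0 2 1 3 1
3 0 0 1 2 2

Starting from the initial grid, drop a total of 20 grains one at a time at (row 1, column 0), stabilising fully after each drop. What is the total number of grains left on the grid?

0) 1 3 2 1 2 2
1 2 3 2 3 2
3 1 0 2 0 0
2 0 2 1 3 1
3 0 0 1 2 2
1) 1 3 2 1 2 2
2 2 3 2 3 2
3 1 0 2 0 0
2 0 2 1 3 1
3 0 0 1 2 2
2) 1 3 2 1 2 2
3 2 3 2 3 2
3 1 0 2 0 0
2 0 2 1 3 1
3 0 0 1 2 2
3) 2 3 2 1 2 2
1 3 3 2 3 2
0 2 0 2 0 0
3 0 2 1 3 1
3 0 0 1 2 2
4) 2 3 2 1 2 2
2 3 3 2 3 2
0 2 0 2 0 0
3 0 2 1 3 1
3 0 0 1 2 2
5) 2 3 2 1 2 2
3 3 3 2 3 2
0 2 0 2 0 0
3 0 2 1 3 1
3 0 0 1 2 2
6) 0 2 0 2 2 2
2 2 1 3 3 2
1 3 1 2 0 0
3 0 2 1 3 1
3 0 0 1 2 2
7) 0 2 0 2 2 2
3 2 1 3 3 2
1 3 1 2 0 0
3 0 2 1 3 1
3 0 0 1 2 2
8) 1 2 0 2 2 2
0 3 1 3 3 2
2 3 1 2 0 0
3 0 2 1 3 1
3 0 0 1 2 2
9) 1 2 0 2 2 2
1 3 1 3 3 2
2 3 1 2 0 0
3 0 2 1 3 1
3 0 0 1 2 2
10) 1 2 0 2 2 2
2 3 1 3 3 2
2 3 1 2 0 0
3 0 2 1 3 1
3 0 0 1 2 2
11) 1 2 0 2 2 2
3 3 1 3 3 2
2 3 1 2 0 0
3 0 2 1 3 1
3 0 0 1 2 2
12) 2 3 0 2 2 2
2 1 2 3 3 2
1 1 2 2 0 0
1 2 2 1 3 1
0 1 0 1 2 2
13) 2 3 0 2 2 2
3 1 2 3 3 2
1 1 2 2 0 0
1 2 2 1 3 1
0 1 0 1 2 2
14) 3 3 0 2 2 2
0 2 2 3 3 2
2 1 2 2 0 0
1 2 2 1 3 1
0 1 0 1 2 2
15) 3 3 0 2 2 2
1 2 2 3 3 2
2 1 2 2 0 0
1 2 2 1 3 1
0 1 0 1 2 2
16) 3 3 0 2 2 2
2 2 2 3 3 2
2 1 2 2 0 0
1 2 2 1 3 1
0 1 0 1 2 2
17) 3 3 0 2 2 2
3 2 2 3 3 2
2 1 2 2 0 0
1 2 2 1 3 1
0 1 0 1 2 2
18) 1 1 1 2 2 2
2 0 3 3 3 2
3 2 2 2 0 0
1 2 2 1 3 1
0 1 0 1 2 2
19) 1 1 1 2 2 2
3 0 3 3 3 2
3 2 2 2 0 0
1 2 2 1 3 1
0 1 0 1 2 2
20) 2 1 1 2 2 2
1 1 3 3 3 2
0 3 2 2 0 0
2 2 2 1 3 1
0 1 0 1 2 2

47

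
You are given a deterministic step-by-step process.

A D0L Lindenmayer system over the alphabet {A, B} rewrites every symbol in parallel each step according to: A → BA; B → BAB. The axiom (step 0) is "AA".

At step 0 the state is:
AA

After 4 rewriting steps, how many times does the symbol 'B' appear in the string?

42

k=0  AA
k=1  BABA
k=2  BABBABABBA
k=3  BABBABABBABBABABBABABBABBA
k=4  BABBABABBABBABABBABABBABBABABBABBABABBABABBABBABABBABABBABBABABBABBA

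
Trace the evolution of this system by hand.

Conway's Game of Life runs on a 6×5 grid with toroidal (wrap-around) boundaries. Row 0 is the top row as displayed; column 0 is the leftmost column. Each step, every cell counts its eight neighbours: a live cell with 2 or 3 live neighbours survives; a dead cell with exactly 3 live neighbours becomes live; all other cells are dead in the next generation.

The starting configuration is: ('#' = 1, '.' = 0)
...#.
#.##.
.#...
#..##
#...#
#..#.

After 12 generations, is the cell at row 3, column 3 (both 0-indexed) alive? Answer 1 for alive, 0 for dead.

0) ...#.
#.##.
.#...
#..##
#...#
#..#.
1) .#.#.
.####
.#...
.#.#.
.#...
#..#.
2) .#...
.#.##
.#..#
##...
##..#
##..#
3) .#.#.
.#.##
.#.##
..#..
..#..
..#.#
4) .#...
.#...
.#..#
.##..
.##..
.##..
5) ##...
.##..
.#...
...#.
#..#.
#....
6) #.#..
..#..
.#...
..#.#
.....
#....
7) .....
..#..
.###.
.....
.....
.#...
8) .....
.###.
.###.
..#..
.....
.....
9) ..#..
.#.#.
.....
.###.
.....
.....
10) ..#..
..#..
.#.#.
..#..
..#..
.....
11) .....
.###.
.#.#.
.###.
.....
.....
12) ..#..
.#.#.
#...#
.#.#.
..#..
.....

1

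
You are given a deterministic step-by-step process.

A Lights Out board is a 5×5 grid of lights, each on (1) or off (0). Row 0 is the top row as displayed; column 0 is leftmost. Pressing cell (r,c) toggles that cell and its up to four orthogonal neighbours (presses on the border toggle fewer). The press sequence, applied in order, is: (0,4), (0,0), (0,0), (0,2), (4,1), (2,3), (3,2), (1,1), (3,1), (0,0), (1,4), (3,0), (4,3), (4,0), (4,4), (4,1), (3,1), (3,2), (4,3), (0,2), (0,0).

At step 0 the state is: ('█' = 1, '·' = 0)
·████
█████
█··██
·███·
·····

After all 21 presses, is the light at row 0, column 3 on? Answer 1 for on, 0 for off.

t=0: ·████
█████
█··██
·███·
·····
t=1: ·██··
████·
█··██
·███·
·····
t=2: █·█··
·███·
█··██
·███·
·····
t=3: ·██··
████·
█··██
·███·
·····
t=4: ···█·
██·█·
█··██
·███·
·····
t=5: ···█·
██·█·
█··██
··██·
███··
t=6: ···█·
██···
█·█··
··█··
███··
t=7: ···█·
██···
█····
·█·█·
██···
t=8: ·█·█·
··█··
██···
·█·█·
██···
t=9: ·█·█·
··█··
█····
█·██·
█····
t=10: █··█·
█·█··
█····
█·██·
█····
t=11: █··██
█·███
█···█
█·██·
█····
t=12: █··██
█·███
····█
·███·
·····
t=13: █··██
█·███
····█
·██··
··███
t=14: █··██
█·███
····█
███··
█████
t=15: █··██
█·███
····█
███·█
███··
t=16: █··██
█·███
····█
█·█·█
·····
t=17: █··██
█·███
·█··█
·█··█
·█···
t=18: █··██
█·███
·██·█
··███
·██··
t=19: █··██
█·███
·██·█
··█·█
·█·██
t=20: ███·█
█··██
·██·█
··█·█
·█·██
t=21: ··█·█
···██
·██·█
··█·█
·█·██

0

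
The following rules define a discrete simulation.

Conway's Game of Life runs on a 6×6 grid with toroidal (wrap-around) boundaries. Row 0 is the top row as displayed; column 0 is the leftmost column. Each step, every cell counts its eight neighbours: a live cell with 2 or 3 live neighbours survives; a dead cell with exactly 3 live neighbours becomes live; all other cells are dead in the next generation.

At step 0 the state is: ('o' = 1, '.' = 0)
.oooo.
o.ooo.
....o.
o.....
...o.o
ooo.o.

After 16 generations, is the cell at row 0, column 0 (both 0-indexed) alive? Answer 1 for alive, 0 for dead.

[0] .oooo.
o.ooo.
....o.
o.....
...o.o
ooo.o.
[1] ......
......
.o..o.
....oo
..oooo
o.....
[2] ......
......
....oo
o.o...
o..o..
...ooo
[3] ....o.
......
.....o
oo.oo.
oooo..
...ooo
[4] ...ooo
......
o...oo
...oo.
......
oo...o
[5] ....oo
o..o..
...ooo
...oo.
o...oo
o....o
[6] ....o.
o..o..
..o..o
o.....
o..o..
......
[7] ......
...ooo
oo...o
oo...o
......
......
[8] ....o.
....oo
.oo...
.o...o
o.....
......
[9] ....oo
...ooo
.oo.oo
.oo...
o.....
......
[10] ...o.o
..o...
.o...o
..oo.o
.o....
.....o
[11] ....o.
o.o.o.
oo.oo.
.oo.o.
o.o.o.
o...o.
[12] .o..o.
o.o.o.
o...o.
....o.
o.o.o.
.o..o.
[13] ooo.o.
o...o.
.o..o.
.o..o.
.o..o.
ooo.o.
[14] ..o.o.
o.o.o.
oo.oo.
oooooo
....o.
....o.
[15] .o..o.
o.o.o.
......
......
ooo...
....oo
[16] oo..o.
.o.o.o
......
.o....
oo...o
..oooo

1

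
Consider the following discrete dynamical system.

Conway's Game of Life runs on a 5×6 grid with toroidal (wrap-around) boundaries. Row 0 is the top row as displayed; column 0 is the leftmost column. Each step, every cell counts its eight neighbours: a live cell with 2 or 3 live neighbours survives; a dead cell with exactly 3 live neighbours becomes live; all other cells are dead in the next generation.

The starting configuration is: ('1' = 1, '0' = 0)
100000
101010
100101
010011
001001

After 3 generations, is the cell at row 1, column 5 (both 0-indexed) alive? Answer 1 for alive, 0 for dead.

1

step 0: 100000
101010
100101
010011
001001
step 1: 100100
100110
001100
011100
010011
step 2: 111100
010011
000000
110000
010011
step 3: 000100
010111
010001
110001
000111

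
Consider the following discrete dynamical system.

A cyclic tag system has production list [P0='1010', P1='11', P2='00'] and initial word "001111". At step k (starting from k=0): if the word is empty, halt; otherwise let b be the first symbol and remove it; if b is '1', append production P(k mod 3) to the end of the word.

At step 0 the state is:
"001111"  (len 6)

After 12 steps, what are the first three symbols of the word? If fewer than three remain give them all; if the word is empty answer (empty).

110

0) "001111"  (len 6)
1) "01111"  (len 5)
2) "1111"  (len 4)
3) "11100"  (len 5)
4) "11001010"  (len 8)
5) "100101011"  (len 9)
6) "0010101100"  (len 10)
7) "010101100"  (len 9)
8) "10101100"  (len 8)
9) "010110000"  (len 9)
10) "10110000"  (len 8)
11) "011000011"  (len 9)
12) "11000011"  (len 8)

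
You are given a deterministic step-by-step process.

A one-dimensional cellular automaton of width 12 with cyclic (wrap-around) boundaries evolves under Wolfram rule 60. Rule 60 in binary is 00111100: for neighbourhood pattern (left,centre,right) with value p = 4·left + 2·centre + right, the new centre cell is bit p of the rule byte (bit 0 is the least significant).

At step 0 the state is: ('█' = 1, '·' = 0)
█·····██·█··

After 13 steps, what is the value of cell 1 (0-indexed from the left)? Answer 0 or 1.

1

k=0  █·····██·█··
k=1  ██····█·███·
k=2  █·█···███··█
k=3  ·███··█··█·█
k=4  ██··█·██·███
k=5  ··█·███·██··
k=6  ··███··██·█·
k=7  ··█··█·█·███
k=8  █·██·█████··
k=9  ███·██····█·
k=10  █··██·█···██
k=11  ·█·█·███··█·
k=12  ·█████··█·██
k=13  ██····█·███·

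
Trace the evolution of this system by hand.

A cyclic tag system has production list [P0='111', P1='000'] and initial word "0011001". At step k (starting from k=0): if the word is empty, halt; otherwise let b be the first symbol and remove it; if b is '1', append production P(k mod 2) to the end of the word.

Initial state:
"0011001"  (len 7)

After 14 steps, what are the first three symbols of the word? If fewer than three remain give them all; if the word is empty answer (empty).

gen 0: "0011001"  (len 7)
gen 1: "011001"  (len 6)
gen 2: "11001"  (len 5)
gen 3: "1001111"  (len 7)
gen 4: "001111000"  (len 9)
gen 5: "01111000"  (len 8)
gen 6: "1111000"  (len 7)
gen 7: "111000111"  (len 9)
gen 8: "11000111000"  (len 11)
gen 9: "1000111000111"  (len 13)
gen 10: "000111000111000"  (len 15)
gen 11: "00111000111000"  (len 14)
gen 12: "0111000111000"  (len 13)
gen 13: "111000111000"  (len 12)
gen 14: "11000111000000"  (len 14)

110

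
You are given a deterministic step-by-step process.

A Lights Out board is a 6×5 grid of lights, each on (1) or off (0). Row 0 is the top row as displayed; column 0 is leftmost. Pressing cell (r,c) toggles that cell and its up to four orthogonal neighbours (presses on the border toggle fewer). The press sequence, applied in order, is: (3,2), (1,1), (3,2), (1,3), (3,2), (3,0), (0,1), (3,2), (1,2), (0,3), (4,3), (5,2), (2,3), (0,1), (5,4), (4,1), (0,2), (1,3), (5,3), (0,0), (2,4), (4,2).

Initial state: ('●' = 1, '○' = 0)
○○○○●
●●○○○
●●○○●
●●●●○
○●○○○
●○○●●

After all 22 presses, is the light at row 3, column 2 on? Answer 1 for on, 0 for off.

0

[0] ○○○○●
●●○○○
●●○○●
●●●●○
○●○○○
●○○●●
[1] ○○○○●
●●○○○
●●●○●
●○○○○
○●●○○
●○○●●
[2] ○●○○●
○○●○○
●○●○●
●○○○○
○●●○○
●○○●●
[3] ○●○○●
○○●○○
●○○○●
●●●●○
○●○○○
●○○●●
[4] ○●○●●
○○○●●
●○○●●
●●●●○
○●○○○
●○○●●
[5] ○●○●●
○○○●●
●○●●●
●○○○○
○●●○○
●○○●●
[6] ○●○●●
○○○●●
○○●●●
○●○○○
●●●○○
●○○●●
[7] ●○●●●
○●○●●
○○●●●
○●○○○
●●●○○
●○○●●
[8] ●○●●●
○●○●●
○○○●●
○○●●○
●●○○○
●○○●●
[9] ●○○●●
○○●○●
○○●●●
○○●●○
●●○○○
●○○●●
[10] ●○●○○
○○●●●
○○●●●
○○●●○
●●○○○
●○○●●
[11] ●○●○○
○○●●●
○○●●●
○○●○○
●●●●●
●○○○●
[12] ●○●○○
○○●●●
○○●●●
○○●○○
●●○●●
●●●●●
[13] ●○●○○
○○●○●
○○○○○
○○●●○
●●○●●
●●●●●
[14] ○●○○○
○●●○●
○○○○○
○○●●○
●●○●●
●●●●●
[15] ○●○○○
○●●○●
○○○○○
○○●●○
●●○●○
●●●○○
[16] ○●○○○
○●●○●
○○○○○
○●●●○
○○●●○
●○●○○
[17] ○○●●○
○●○○●
○○○○○
○●●●○
○○●●○
●○●○○
[18] ○○●○○
○●●●○
○○○●○
○●●●○
○○●●○
●○●○○
[19] ○○●○○
○●●●○
○○○●○
○●●●○
○○●○○
●○○●●
[20] ●●●○○
●●●●○
○○○●○
○●●●○
○○●○○
●○○●●
[21] ●●●○○
●●●●●
○○○○●
○●●●●
○○●○○
●○○●●
[22] ●●●○○
●●●●●
○○○○●
○●○●●
○●○●○
●○●●●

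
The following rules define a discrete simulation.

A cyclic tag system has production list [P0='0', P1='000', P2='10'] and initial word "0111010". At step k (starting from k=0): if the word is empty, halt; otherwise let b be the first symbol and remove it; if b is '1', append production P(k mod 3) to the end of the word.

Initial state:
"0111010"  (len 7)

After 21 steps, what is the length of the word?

0

k=0  "0111010"  (len 7)
k=1  "111010"  (len 6)
k=2  "11010000"  (len 8)
k=3  "101000010"  (len 9)
k=4  "010000100"  (len 9)
k=5  "10000100"  (len 8)
k=6  "000010010"  (len 9)
k=7  "00010010"  (len 8)
k=8  "0010010"  (len 7)
k=9  "010010"  (len 6)
k=10  "10010"  (len 5)
k=11  "0010000"  (len 7)
k=12  "010000"  (len 6)
k=13  "10000"  (len 5)
k=14  "0000000"  (len 7)
k=15  "000000"  (len 6)
k=16  "00000"  (len 5)
k=17  "0000"  (len 4)
k=18  "000"  (len 3)
k=19  "00"  (len 2)
k=20  "0"  (len 1)
k=21  (halted — word empty)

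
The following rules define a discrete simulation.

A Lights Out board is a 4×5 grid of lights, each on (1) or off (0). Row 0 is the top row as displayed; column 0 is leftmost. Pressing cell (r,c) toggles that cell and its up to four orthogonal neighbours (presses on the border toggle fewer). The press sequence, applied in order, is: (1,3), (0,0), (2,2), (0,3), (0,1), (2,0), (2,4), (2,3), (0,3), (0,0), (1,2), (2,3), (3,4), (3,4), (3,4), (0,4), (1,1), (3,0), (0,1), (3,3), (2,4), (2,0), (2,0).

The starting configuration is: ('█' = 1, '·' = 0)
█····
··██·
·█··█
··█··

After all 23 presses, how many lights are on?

9

[0] █····
··██·
·█··█
··█··
[1] █··█·
····█
·█·██
··█··
[2] ·█·█·
█···█
·█·██
··█··
[3] ·█·█·
█·█·█
··█·█
·····
[4] ·██·█
█·███
··█·█
·····
[5] █···█
█████
··█·█
·····
[6] █···█
·████
███·█
█····
[7] █···█
·███·
████·
█···█
[8] █···█
·██··
██··█
█··██
[9] █·██·
·███·
██··█
█··██
[10] ·███·
████·
██··█
█··██
[11] ·█·█·
█····
███·█
█··██
[12] ·█·█·
█··█·
██·█·
█···█
[13] ·█·█·
█··█·
██·██
█··█·
[14] ·█·█·
█··█·
██·█·
█···█
[15] ·█·█·
█··█·
██·██
█··█·
[16] ·█··█
█··██
██·██
█··█·
[17] ····█
·████
█··██
█··█·
[18] ····█
·████
···██
·█·█·
[19] ███·█
··███
···██
·█·█·
[20] ███·█
··███
····█
·██·█
[21] ███·█
··██·
···█·
·██··
[22] ███·█
█·██·
██·█·
███··
[23] ███·█
··██·
···█·
·██··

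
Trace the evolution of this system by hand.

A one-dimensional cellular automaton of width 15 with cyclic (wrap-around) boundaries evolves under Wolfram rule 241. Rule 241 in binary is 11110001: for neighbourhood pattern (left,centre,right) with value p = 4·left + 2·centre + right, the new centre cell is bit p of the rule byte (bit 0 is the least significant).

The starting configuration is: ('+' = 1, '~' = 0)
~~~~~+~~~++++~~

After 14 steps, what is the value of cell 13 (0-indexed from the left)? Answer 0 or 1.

0) ~~~~~+~~~++++~~
1) ++++~~++~~+++++
2) +++++~~++~~++++
3) ++++++~~++~~+++
4) +++++++~~++~~++
5) ++++++++~~++~~+
6) +++++++++~~++~~
7) ~+++++++++~~++~
8) ~~+++++++++~~++
9) +~~+++++++++~~+
10) ++~~+++++++++~~
11) ~++~~+++++++++~
12) ~~++~~+++++++++
13) +~~++~~++++++++
14) ++~~++~~+++++++

1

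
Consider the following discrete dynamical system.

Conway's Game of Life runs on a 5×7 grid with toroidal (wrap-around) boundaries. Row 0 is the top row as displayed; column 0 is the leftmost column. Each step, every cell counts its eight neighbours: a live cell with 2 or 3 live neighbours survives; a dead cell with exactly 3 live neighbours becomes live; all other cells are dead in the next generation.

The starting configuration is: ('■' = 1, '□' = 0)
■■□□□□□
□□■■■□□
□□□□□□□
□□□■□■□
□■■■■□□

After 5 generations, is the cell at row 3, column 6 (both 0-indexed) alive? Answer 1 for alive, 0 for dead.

[0] ■■□□□□□
□□■■■□□
□□□□□□□
□□□■□■□
□■■■■□□
[1] ■□□□□□□
□■■■□□□
□□■□□□□
□□□■□□□
■■□■■□□
[2] ■□□□■□□
□■■■□□□
□■□□□□□
□■□■■□□
■■■■■□□
[3] ■□□□■□□
■■■■□□□
■■□□■□□
□□□□■□□
■□□□□■□
[4] ■□■■■□□
□□■■■□■
■□□□■□□
■■□□■■■
□□□□■■■
[5] ■■■□□□□
■□■□□□■
□□■□□□□
□■□■□□□
□□■□□□□

0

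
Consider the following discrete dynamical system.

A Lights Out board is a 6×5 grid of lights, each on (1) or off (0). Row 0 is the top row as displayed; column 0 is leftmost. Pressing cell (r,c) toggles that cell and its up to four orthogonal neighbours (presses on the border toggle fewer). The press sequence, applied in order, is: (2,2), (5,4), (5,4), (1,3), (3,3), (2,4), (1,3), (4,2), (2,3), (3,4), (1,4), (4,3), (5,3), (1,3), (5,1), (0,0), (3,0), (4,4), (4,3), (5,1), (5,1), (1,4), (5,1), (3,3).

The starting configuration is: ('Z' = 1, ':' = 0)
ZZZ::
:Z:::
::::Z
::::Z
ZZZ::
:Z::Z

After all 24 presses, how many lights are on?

12

[0] ZZZ::
:Z:::
::::Z
::::Z
ZZZ::
:Z::Z
[1] ZZZ::
:ZZ::
:ZZZZ
::Z:Z
ZZZ::
:Z::Z
[2] ZZZ::
:ZZ::
:ZZZZ
::Z:Z
ZZZ:Z
:Z:Z:
[3] ZZZ::
:ZZ::
:ZZZZ
::Z:Z
ZZZ::
:Z::Z
[4] ZZZZ:
:Z:ZZ
:ZZ:Z
::Z:Z
ZZZ::
:Z::Z
[5] ZZZZ:
:Z:ZZ
:ZZZZ
:::Z:
ZZZZ:
:Z::Z
[6] ZZZZ:
:Z:Z:
:ZZ::
:::ZZ
ZZZZ:
:Z::Z
[7] ZZZ::
:ZZ:Z
:ZZZ:
:::ZZ
ZZZZ:
:Z::Z
[8] ZZZ::
:ZZ:Z
:ZZZ:
::ZZZ
Z::::
:ZZ:Z
[9] ZZZ::
:ZZZZ
:Z::Z
::Z:Z
Z::::
:ZZ:Z
[10] ZZZ::
:ZZZZ
:Z:::
::ZZ:
Z:::Z
:ZZ:Z
[11] ZZZ:Z
:ZZ::
:Z::Z
::ZZ:
Z:::Z
:ZZ:Z
[12] ZZZ:Z
:ZZ::
:Z::Z
::Z::
Z:ZZ:
:ZZZZ
[13] ZZZ:Z
:ZZ::
:Z::Z
::Z::
Z:Z::
:Z:::
[14] ZZZZZ
:Z:ZZ
:Z:ZZ
::Z::
Z:Z::
:Z:::
[15] ZZZZZ
:Z:ZZ
:Z:ZZ
::Z::
ZZZ::
Z:Z::
[16] ::ZZZ
ZZ:ZZ
:Z:ZZ
::Z::
ZZZ::
Z:Z::
[17] ::ZZZ
ZZ:ZZ
ZZ:ZZ
ZZZ::
:ZZ::
Z:Z::
[18] ::ZZZ
ZZ:ZZ
ZZ:ZZ
ZZZ:Z
:ZZZZ
Z:Z:Z
[19] ::ZZZ
ZZ:ZZ
ZZ:ZZ
ZZZZZ
:Z:::
Z:ZZZ
[20] ::ZZZ
ZZ:ZZ
ZZ:ZZ
ZZZZZ
:::::
:Z:ZZ
[21] ::ZZZ
ZZ:ZZ
ZZ:ZZ
ZZZZZ
:Z:::
Z:ZZZ
[22] ::ZZ:
ZZ:::
ZZ:Z:
ZZZZZ
:Z:::
Z:ZZZ
[23] ::ZZ:
ZZ:::
ZZ:Z:
ZZZZZ
:::::
:Z:ZZ
[24] ::ZZ:
ZZ:::
ZZ:::
ZZ:::
:::Z:
:Z:ZZ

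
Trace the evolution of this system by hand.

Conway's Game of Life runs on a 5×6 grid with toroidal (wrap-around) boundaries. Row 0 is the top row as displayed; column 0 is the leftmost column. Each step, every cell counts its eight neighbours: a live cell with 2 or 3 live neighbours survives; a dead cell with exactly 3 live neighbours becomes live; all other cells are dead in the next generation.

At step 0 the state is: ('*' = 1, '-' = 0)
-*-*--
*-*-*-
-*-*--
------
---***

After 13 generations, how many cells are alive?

t=0: -*-*--
*-*-*-
-*-*--
------
---***
t=1: **----
*---*-
-***--
--**--
--***-
t=2: ***-*-
*--*-*
-*--*-
------
----*-
t=3: ***-*-
---*--
*---**
------
-*-*-*
t=4: **--**
--**--
----**
------
-*-***
t=5: -*----
-***--
---**-
*--*--
-***--
t=6: *-----
-*-**-
-*--*-
-*----
**-*--
t=7: *--***
******
**-**-
-*----
***---
t=8: ------
------
------
---*-*
--***-
t=9: ---*--
------
------
--**--
--***-
t=10: --***-
------
------
--*-*-
----*-
t=11: ---**-
---*--
------
---*--
--*-**
t=12: --*--*
---**-
------
---**-
--*--*
t=13: --*--*
---**-
------
---**-
--*--*

8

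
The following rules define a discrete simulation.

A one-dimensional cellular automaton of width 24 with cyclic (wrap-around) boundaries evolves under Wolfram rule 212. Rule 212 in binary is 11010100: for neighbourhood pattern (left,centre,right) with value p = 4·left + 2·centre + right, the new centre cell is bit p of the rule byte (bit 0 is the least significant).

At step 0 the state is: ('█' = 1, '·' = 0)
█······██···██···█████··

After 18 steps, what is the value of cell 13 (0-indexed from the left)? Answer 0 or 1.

1

t=0: █······██···██···█████··
t=1: ██······██···██···█████·
t=2: ·██······██···██···████·
t=3: ··██······██···██···████
t=4: █··██······██···██···███
t=5: ██··██······██···██···██
t=6: ███··██······██···██···█
t=7: ████··██······██···██···
t=8: ·████··██······██···██··
t=9: ··████··██······██···██·
t=10: ···████··██······██···██
t=11: █···████··██······██···█
t=12: ██···████··██······██···
t=13: ·██···████··██······██··
t=14: ··██···████··██······██·
t=15: ···██···████··██······██
t=16: █···██···████··██······█
t=17: ██···██···████··██······
t=18: ·██···██···████··██·····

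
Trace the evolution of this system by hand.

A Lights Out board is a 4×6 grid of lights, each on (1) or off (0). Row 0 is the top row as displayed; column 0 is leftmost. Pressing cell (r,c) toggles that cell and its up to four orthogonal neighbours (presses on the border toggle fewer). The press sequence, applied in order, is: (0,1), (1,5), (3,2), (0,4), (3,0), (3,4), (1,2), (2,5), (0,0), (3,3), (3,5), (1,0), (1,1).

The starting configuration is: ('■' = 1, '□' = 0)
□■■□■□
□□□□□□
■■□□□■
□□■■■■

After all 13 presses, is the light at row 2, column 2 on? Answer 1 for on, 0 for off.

0

[0] □■■□■□
□□□□□□
■■□□□■
□□■■■■
[1] ■□□□■□
□■□□□□
■■□□□■
□□■■■■
[2] ■□□□■■
□■□□■■
■■□□□□
□□■■■■
[3] ■□□□■■
□■□□■■
■■■□□□
□■□□■■
[4] ■□□■□□
□■□□□■
■■■□□□
□■□□■■
[5] ■□□■□□
□■□□□■
□■■□□□
■□□□■■
[6] ■□□■□□
□■□□□■
□■■□■□
■□□■□□
[7] ■□■■□□
□□■■□■
□■□□■□
■□□■□□
[8] ■□■■□□
□□■■□□
□■□□□■
■□□■□■
[9] □■■■□□
■□■■□□
□■□□□■
■□□■□■
[10] □■■■□□
■□■■□□
□■□■□■
■□■□■■
[11] □■■■□□
■□■■□□
□■□■□□
■□■□□□
[12] ■■■■□□
□■■■□□
■■□■□□
■□■□□□
[13] ■□■■□□
■□□■□□
■□□■□□
■□■□□□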